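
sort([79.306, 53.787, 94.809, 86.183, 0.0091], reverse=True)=[94.809, 86.183, 79.306, 53.787, 0.0091]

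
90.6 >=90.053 True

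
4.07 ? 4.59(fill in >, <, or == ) <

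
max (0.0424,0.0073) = 0.0424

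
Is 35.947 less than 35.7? No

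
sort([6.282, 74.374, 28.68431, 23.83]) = [6.282, 23.83, 28.68431, 74.374]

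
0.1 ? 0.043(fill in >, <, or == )>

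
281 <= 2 False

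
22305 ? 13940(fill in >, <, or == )>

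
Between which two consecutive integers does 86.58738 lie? 86 and 87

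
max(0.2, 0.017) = 0.2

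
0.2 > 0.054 True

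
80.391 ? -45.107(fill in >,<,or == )>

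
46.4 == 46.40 True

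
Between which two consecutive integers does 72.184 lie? 72 and 73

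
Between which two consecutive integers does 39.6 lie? 39 and 40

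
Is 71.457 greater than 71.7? No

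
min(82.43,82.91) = 82.43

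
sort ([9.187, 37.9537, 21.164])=[9.187, 21.164, 37.9537]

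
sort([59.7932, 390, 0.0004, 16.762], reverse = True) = [390, 59.7932, 16.762, 0.0004]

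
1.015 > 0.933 True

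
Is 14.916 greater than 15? No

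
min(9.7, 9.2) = 9.2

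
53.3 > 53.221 True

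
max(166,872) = 872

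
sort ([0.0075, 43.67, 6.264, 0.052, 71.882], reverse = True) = [71.882, 43.67, 6.264, 0.052, 0.0075]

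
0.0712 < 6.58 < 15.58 True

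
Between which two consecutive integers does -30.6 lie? -31 and -30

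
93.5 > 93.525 False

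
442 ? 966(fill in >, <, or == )<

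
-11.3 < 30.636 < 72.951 True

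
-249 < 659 True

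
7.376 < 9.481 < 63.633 True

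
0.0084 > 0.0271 False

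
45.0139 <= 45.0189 True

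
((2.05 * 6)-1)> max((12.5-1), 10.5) False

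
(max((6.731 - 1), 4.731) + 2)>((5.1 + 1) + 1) True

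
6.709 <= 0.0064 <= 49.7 False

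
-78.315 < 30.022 True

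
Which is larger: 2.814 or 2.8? 2.814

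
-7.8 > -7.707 False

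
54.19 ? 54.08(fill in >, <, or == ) >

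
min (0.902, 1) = 0.902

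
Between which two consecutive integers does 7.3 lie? 7 and 8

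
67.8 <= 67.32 False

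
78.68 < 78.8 True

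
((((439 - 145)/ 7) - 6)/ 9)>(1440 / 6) False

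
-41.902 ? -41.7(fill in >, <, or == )<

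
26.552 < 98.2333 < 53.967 False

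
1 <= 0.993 False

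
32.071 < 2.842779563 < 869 False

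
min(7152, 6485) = 6485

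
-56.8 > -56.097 False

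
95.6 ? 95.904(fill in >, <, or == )<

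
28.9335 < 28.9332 False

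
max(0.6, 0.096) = 0.6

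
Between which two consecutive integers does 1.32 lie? 1 and 2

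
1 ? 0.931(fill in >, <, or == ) >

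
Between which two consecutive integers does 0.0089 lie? 0 and 1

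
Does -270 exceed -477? Yes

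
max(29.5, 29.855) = 29.855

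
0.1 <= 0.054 False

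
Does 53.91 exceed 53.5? Yes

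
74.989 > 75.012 False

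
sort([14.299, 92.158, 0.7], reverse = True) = [92.158, 14.299, 0.7]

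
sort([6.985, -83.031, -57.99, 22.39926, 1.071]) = [-83.031, -57.99, 1.071, 6.985, 22.39926]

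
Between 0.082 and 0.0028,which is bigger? 0.082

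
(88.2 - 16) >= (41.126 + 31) True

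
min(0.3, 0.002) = 0.002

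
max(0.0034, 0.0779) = 0.0779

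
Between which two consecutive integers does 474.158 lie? 474 and 475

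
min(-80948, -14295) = -80948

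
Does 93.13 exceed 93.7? No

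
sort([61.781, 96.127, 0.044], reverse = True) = [96.127, 61.781, 0.044]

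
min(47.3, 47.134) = 47.134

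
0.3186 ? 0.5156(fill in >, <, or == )<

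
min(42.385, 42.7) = 42.385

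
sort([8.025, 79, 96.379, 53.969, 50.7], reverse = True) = [96.379, 79, 53.969, 50.7, 8.025]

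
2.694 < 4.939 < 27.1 True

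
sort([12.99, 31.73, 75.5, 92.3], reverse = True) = [92.3, 75.5, 31.73, 12.99]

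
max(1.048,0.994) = 1.048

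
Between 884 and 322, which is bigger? 884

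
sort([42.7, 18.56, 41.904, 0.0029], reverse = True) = [42.7, 41.904, 18.56, 0.0029]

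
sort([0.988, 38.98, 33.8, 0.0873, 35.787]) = [0.0873, 0.988, 33.8, 35.787, 38.98]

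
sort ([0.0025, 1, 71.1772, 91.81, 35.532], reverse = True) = [91.81, 71.1772, 35.532, 1, 0.0025]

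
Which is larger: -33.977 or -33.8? -33.8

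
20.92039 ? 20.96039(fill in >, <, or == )<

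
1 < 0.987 False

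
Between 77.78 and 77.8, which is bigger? 77.8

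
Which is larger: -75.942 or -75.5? -75.5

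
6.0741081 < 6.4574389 True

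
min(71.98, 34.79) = 34.79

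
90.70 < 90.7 False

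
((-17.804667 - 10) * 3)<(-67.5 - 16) False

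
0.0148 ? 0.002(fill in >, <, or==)>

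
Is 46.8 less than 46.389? No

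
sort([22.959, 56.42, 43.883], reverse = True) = [56.42, 43.883, 22.959]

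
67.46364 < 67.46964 True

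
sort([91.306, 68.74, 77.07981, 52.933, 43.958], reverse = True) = [91.306, 77.07981, 68.74, 52.933, 43.958]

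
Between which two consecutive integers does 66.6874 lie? 66 and 67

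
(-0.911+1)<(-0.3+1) True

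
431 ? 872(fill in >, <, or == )<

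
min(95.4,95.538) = 95.4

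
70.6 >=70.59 True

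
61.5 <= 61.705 True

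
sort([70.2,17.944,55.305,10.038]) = [10.038,17.944,55.305,70.2]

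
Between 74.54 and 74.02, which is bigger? 74.54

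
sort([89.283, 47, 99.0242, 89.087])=[47, 89.087, 89.283, 99.0242]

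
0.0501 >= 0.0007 True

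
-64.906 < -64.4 True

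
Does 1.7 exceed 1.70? No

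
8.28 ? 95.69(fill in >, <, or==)<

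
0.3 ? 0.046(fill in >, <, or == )>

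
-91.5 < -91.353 True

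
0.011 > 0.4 False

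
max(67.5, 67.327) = 67.5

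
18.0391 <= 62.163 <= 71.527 True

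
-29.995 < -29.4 True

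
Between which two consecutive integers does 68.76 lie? 68 and 69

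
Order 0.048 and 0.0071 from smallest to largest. 0.0071, 0.048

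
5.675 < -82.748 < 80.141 False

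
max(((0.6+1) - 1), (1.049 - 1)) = 0.6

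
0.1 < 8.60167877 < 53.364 True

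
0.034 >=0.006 True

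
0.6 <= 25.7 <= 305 True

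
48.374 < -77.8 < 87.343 False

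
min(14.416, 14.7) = 14.416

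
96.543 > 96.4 True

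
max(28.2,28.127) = 28.2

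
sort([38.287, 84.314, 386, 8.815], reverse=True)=[386, 84.314, 38.287, 8.815]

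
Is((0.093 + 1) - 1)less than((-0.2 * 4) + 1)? Yes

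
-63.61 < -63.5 True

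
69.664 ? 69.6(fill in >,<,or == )>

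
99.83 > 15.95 True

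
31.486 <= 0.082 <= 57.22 False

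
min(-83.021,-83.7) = -83.7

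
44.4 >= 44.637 False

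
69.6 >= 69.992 False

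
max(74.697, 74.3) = 74.697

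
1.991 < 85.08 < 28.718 False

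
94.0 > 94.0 False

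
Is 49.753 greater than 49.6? Yes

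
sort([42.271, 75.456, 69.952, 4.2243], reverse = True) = [75.456, 69.952, 42.271, 4.2243]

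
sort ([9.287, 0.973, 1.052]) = [0.973, 1.052, 9.287]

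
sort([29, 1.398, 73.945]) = [1.398, 29, 73.945]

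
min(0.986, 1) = 0.986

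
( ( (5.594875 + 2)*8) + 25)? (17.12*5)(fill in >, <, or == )>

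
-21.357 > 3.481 False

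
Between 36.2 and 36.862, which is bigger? 36.862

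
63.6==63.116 False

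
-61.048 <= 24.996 True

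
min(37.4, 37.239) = 37.239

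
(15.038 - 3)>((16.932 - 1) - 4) True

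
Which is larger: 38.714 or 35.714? 38.714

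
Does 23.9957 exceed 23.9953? Yes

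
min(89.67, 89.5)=89.5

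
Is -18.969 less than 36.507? Yes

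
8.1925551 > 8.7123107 False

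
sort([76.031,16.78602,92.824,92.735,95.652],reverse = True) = [95.652,92.824,92.735,76.031,16.78602]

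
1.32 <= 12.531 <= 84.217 True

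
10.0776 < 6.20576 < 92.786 False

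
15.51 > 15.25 True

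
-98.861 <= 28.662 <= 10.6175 False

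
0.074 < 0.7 True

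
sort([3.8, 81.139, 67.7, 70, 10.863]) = [3.8, 10.863, 67.7, 70, 81.139]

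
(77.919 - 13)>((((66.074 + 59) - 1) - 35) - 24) False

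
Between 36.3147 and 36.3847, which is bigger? 36.3847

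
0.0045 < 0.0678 True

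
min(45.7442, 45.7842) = 45.7442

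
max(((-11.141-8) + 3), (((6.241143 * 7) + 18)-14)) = 47.688001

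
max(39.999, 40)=40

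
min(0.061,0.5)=0.061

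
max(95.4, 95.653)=95.653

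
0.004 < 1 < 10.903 True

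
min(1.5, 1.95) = 1.5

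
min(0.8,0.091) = 0.091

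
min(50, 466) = 50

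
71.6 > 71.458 True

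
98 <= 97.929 False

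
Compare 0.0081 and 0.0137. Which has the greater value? 0.0137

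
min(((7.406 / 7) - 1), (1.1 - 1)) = 0.058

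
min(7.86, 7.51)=7.51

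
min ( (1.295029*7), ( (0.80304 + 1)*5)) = 9.0152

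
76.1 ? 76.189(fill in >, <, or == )<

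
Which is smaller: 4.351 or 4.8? 4.351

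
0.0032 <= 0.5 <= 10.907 True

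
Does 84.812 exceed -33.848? Yes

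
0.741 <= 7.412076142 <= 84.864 True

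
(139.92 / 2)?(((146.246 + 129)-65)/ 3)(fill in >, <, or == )<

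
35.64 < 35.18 False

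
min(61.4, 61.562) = 61.4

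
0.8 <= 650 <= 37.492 False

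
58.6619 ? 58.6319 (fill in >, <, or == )>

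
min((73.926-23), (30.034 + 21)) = 50.926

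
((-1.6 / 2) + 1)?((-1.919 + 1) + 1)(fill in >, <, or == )>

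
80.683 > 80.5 True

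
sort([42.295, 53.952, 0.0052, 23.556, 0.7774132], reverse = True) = [53.952, 42.295, 23.556, 0.7774132, 0.0052]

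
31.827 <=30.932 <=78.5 False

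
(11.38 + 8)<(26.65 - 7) True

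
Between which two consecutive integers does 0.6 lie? 0 and 1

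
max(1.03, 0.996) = 1.03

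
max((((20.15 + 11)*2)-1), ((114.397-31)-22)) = 61.397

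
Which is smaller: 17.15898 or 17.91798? 17.15898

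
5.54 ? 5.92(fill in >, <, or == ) <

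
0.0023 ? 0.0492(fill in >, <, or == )<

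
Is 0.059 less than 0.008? No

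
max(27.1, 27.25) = 27.25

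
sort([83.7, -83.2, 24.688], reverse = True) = [83.7, 24.688, -83.2]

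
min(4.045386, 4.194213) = 4.045386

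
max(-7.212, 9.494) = 9.494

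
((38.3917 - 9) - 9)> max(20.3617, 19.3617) True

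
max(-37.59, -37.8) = -37.59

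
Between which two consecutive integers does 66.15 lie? 66 and 67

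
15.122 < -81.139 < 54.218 False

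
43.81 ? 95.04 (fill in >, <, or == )<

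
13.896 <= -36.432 False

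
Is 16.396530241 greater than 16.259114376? Yes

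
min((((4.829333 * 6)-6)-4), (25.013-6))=18.975998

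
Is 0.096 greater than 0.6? No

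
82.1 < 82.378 True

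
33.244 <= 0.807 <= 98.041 False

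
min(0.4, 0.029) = 0.029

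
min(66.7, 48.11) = 48.11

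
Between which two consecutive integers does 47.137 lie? 47 and 48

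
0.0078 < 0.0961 True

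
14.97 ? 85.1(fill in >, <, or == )<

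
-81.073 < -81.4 False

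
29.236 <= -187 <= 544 False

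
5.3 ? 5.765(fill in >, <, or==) <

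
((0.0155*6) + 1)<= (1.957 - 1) False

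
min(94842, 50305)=50305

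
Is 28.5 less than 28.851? Yes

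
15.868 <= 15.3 False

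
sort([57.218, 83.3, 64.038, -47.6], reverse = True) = [83.3, 64.038, 57.218, -47.6]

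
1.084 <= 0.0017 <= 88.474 False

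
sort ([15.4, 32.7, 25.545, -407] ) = [-407, 15.4, 25.545, 32.7]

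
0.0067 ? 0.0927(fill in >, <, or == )<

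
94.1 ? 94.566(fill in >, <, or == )<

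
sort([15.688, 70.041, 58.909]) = [15.688, 58.909, 70.041]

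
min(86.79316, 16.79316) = 16.79316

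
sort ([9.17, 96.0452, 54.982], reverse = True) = [96.0452, 54.982, 9.17]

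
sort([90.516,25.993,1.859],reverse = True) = [90.516,25.993,1.859]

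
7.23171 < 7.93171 True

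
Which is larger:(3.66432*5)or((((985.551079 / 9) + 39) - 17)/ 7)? ((((985.551079 / 9) + 39) - 17)/ 7)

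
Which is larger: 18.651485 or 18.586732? 18.651485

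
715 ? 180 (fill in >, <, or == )>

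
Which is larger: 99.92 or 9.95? 99.92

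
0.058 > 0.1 False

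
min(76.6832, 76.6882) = 76.6832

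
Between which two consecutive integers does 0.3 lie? 0 and 1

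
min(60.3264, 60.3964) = 60.3264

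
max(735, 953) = 953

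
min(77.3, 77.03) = 77.03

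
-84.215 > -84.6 True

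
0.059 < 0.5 True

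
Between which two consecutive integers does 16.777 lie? 16 and 17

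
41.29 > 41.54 False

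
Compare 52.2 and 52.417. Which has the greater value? 52.417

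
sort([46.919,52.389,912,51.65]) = [46.919,51.65,52.389,912]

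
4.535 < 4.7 True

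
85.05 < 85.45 True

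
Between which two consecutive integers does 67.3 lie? 67 and 68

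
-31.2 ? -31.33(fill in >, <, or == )>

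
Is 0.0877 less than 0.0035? No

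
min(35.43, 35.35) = 35.35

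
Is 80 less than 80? No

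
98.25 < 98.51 True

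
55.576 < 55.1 False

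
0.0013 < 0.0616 True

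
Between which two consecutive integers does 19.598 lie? 19 and 20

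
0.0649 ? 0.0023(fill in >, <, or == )>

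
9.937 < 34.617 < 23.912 False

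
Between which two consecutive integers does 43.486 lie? 43 and 44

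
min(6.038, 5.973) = 5.973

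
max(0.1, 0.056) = 0.1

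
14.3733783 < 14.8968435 True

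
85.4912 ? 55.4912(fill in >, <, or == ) >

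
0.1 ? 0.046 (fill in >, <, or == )>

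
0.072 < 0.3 True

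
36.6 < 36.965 True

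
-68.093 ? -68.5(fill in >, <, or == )>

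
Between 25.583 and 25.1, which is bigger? 25.583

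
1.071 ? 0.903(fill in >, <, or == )>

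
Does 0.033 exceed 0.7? No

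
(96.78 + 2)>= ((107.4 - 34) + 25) True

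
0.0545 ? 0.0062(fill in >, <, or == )>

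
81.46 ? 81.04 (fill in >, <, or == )>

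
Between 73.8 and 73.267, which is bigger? 73.8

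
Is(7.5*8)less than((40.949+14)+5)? No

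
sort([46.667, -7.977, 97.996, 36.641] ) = [-7.977, 36.641, 46.667, 97.996]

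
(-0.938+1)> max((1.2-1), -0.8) False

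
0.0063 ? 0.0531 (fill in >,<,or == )<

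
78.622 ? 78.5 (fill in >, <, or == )>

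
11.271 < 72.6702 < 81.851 True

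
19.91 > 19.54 True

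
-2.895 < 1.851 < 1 False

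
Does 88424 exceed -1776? Yes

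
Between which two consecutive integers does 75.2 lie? 75 and 76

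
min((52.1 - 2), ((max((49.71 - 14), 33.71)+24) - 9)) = 50.1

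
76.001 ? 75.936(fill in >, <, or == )>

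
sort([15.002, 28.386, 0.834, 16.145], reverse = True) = [28.386, 16.145, 15.002, 0.834]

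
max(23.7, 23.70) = 23.70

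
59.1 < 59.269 True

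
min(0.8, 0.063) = 0.063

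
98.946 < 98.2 False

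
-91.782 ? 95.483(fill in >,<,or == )<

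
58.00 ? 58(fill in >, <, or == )==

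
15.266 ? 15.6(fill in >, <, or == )<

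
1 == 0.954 False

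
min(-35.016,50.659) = -35.016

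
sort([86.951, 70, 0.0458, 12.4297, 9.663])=[0.0458, 9.663, 12.4297, 70, 86.951]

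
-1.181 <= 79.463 True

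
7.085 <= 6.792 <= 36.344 False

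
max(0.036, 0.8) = 0.8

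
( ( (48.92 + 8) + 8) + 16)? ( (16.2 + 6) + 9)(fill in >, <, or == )>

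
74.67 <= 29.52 False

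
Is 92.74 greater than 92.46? Yes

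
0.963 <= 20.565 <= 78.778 True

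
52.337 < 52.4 True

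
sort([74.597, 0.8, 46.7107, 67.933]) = [0.8, 46.7107, 67.933, 74.597]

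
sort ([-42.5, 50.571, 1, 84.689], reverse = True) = [84.689, 50.571, 1, -42.5]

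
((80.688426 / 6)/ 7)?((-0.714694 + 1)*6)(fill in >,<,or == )>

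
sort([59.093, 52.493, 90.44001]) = [52.493, 59.093, 90.44001]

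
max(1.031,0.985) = 1.031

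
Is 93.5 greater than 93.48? Yes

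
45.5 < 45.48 False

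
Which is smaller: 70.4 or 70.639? 70.4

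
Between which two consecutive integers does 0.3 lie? 0 and 1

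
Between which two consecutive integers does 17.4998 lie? 17 and 18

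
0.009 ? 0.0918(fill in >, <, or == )<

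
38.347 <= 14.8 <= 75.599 False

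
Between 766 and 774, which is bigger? 774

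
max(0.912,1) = 1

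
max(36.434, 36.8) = 36.8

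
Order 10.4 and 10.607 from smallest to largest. 10.4, 10.607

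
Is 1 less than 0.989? No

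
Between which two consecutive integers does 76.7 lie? 76 and 77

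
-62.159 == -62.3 False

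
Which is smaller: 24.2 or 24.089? 24.089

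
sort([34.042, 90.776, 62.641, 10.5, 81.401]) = [10.5, 34.042, 62.641, 81.401, 90.776]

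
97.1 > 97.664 False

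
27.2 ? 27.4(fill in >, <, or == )<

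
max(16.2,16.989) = 16.989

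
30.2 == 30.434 False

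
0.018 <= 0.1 True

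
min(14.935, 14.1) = 14.1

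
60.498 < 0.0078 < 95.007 False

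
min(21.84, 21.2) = 21.2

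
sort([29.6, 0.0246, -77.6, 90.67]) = [-77.6, 0.0246, 29.6, 90.67]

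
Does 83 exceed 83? No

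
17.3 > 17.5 False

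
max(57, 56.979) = 57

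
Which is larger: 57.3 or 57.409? 57.409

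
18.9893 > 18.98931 False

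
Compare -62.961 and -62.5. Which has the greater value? -62.5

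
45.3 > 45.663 False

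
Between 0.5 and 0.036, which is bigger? 0.5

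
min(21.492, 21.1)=21.1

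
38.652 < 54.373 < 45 False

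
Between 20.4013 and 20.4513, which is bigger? 20.4513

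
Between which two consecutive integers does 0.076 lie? 0 and 1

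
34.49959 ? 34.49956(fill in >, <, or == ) >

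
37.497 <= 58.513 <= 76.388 True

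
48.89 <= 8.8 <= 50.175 False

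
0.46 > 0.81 False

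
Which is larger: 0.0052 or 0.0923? 0.0923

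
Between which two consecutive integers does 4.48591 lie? 4 and 5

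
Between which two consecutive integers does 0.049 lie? 0 and 1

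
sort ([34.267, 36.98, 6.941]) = [6.941, 34.267, 36.98]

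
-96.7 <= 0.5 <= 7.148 True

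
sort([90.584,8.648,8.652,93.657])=[8.648,8.652,90.584,93.657]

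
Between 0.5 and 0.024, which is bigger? 0.5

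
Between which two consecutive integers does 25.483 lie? 25 and 26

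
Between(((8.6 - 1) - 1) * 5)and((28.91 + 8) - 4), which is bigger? (((8.6 - 1) - 1) * 5)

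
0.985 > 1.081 False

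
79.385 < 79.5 True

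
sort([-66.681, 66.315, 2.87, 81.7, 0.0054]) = [-66.681, 0.0054, 2.87, 66.315, 81.7]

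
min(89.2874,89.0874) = 89.0874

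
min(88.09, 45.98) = 45.98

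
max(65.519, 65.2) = 65.519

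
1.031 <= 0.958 False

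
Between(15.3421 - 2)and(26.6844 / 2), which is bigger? (26.6844 / 2)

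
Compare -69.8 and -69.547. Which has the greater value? -69.547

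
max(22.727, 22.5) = 22.727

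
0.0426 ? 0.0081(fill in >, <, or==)>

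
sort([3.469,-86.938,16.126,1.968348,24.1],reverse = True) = [24.1,16.126,3.469,1.968348,-86.938]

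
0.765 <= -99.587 False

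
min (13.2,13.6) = 13.2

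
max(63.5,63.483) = 63.5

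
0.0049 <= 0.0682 True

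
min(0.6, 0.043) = 0.043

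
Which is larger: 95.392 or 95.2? 95.392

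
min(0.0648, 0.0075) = 0.0075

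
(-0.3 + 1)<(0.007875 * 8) False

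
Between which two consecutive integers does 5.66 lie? 5 and 6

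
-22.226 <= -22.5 False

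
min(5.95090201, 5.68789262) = 5.68789262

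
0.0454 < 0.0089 False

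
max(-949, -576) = -576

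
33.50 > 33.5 False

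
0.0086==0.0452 False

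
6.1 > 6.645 False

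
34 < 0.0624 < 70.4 False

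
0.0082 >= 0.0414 False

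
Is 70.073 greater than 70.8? No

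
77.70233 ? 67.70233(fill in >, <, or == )>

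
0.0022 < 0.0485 True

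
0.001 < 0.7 True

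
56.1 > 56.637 False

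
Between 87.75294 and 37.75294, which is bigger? 87.75294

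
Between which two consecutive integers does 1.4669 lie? 1 and 2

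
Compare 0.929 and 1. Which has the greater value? 1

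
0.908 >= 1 False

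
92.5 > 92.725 False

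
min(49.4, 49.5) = 49.4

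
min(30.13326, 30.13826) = 30.13326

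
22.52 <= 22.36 False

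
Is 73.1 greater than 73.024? Yes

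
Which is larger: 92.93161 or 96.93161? 96.93161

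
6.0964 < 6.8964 True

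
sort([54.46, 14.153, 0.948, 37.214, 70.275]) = [0.948, 14.153, 37.214, 54.46, 70.275]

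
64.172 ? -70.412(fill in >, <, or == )>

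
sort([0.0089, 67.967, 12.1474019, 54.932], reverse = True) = [67.967, 54.932, 12.1474019, 0.0089]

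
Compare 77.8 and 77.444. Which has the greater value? 77.8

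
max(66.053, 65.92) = 66.053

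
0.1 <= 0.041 False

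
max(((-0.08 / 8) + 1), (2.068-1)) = 1.068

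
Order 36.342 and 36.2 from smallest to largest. 36.2, 36.342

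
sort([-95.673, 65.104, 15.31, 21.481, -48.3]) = [-95.673, -48.3, 15.31, 21.481, 65.104]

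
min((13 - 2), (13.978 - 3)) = 10.978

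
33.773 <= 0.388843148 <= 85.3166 False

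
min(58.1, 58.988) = 58.1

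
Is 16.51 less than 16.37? No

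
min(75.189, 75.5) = 75.189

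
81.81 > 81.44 True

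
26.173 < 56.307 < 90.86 True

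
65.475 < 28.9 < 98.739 False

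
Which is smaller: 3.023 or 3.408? 3.023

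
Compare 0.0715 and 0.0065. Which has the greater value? 0.0715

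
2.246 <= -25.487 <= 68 False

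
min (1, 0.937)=0.937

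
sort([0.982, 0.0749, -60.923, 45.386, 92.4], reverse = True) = [92.4, 45.386, 0.982, 0.0749, -60.923]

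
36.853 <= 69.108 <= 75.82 True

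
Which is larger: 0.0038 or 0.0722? 0.0722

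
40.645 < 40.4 False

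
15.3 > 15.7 False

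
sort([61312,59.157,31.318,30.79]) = [30.79,31.318,59.157,61312]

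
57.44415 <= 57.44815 True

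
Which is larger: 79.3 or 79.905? 79.905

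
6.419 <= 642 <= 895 True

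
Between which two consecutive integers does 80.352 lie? 80 and 81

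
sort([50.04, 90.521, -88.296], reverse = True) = [90.521, 50.04, -88.296]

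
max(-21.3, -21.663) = -21.3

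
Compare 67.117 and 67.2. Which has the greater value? 67.2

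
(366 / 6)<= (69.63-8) True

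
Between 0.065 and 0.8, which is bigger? 0.8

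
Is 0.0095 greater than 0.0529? No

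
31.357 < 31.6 True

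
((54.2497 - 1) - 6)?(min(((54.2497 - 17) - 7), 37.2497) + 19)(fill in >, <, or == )<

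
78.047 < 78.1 True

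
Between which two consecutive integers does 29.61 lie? 29 and 30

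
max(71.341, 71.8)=71.8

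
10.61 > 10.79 False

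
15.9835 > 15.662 True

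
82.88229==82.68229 False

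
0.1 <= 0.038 False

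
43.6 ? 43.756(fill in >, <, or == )<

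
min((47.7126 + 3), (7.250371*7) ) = 50.7126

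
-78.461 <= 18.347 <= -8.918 False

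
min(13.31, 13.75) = 13.31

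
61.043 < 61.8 True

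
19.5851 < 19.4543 False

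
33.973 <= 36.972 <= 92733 True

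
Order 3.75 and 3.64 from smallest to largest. 3.64,3.75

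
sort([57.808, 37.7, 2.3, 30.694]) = [2.3, 30.694, 37.7, 57.808]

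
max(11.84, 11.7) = 11.84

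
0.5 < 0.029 False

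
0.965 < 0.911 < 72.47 False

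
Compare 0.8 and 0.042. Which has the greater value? 0.8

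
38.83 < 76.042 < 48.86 False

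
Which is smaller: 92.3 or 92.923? 92.3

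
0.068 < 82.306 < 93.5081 True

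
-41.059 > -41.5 True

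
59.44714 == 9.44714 False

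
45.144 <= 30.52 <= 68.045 False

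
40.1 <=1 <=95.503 False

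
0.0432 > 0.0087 True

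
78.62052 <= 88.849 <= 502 True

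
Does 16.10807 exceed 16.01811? Yes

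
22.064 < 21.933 False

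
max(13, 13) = 13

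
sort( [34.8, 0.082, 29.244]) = [0.082, 29.244, 34.8]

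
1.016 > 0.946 True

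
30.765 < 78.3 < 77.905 False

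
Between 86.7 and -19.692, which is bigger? 86.7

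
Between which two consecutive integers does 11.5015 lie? 11 and 12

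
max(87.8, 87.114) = 87.8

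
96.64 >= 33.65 True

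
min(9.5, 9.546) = 9.5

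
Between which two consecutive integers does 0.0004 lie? 0 and 1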